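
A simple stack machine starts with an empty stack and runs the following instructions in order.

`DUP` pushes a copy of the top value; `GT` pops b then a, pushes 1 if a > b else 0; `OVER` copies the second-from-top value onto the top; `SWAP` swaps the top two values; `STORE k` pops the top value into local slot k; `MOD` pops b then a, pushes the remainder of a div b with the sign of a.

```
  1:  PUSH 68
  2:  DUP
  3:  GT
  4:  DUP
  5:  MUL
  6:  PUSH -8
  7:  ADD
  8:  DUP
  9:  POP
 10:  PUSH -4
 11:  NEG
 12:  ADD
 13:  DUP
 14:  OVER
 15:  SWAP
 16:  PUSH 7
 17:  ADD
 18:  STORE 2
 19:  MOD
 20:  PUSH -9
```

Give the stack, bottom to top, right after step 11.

[-8, 4]

PUSH 68  68
DUP      68 68
GT       0
DUP      0 0
MUL      0
PUSH -8  0 -8
ADD      -8
DUP      -8 -8
POP      -8
PUSH -4  -8 -4
NEG      -8 4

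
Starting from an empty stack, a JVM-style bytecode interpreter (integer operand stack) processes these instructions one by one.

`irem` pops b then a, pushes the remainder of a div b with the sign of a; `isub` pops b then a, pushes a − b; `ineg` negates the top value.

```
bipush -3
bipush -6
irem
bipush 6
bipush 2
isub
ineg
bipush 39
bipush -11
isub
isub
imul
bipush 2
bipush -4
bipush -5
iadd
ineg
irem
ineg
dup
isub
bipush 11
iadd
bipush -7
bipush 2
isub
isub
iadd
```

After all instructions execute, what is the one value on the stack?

182

bipush -3   [-3]
bipush -6   [-3, -6]
irem        [-3]
bipush 6    [-3, 6]
bipush 2    [-3, 6, 2]
isub        [-3, 4]
ineg        [-3, -4]
bipush 39   [-3, -4, 39]
bipush -11  [-3, -4, 39, -11]
isub        [-3, -4, 50]
isub        [-3, -54]
imul        [162]
bipush 2    [162, 2]
bipush -4   [162, 2, -4]
bipush -5   [162, 2, -4, -5]
iadd        [162, 2, -9]
ineg        [162, 2, 9]
irem        [162, 2]
ineg        [162, -2]
dup         [162, -2, -2]
isub        [162, 0]
bipush 11   [162, 0, 11]
iadd        [162, 11]
bipush -7   [162, 11, -7]
bipush 2    [162, 11, -7, 2]
isub        [162, 11, -9]
isub        [162, 20]
iadd        [182]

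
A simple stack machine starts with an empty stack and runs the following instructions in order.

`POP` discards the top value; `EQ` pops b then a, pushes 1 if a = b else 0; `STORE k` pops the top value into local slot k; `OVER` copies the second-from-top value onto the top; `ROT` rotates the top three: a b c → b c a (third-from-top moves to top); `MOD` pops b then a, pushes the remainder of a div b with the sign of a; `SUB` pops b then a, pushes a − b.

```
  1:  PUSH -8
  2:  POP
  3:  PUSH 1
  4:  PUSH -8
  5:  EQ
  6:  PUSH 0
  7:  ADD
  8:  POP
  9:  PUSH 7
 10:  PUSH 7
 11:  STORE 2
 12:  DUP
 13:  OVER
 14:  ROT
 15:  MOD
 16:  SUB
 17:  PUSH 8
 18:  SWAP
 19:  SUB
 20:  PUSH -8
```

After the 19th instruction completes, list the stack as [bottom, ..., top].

[1]

PUSH -8  -8
POP      (empty)
PUSH 1   1
PUSH -8  1 -8
EQ       0
PUSH 0   0 0
ADD      0
POP      (empty)
PUSH 7   7
PUSH 7   7 7
STORE 2  7
DUP      7 7
OVER     7 7 7
ROT      7 7 7
MOD      7 0
SUB      7
PUSH 8   7 8
SWAP     8 7
SUB      1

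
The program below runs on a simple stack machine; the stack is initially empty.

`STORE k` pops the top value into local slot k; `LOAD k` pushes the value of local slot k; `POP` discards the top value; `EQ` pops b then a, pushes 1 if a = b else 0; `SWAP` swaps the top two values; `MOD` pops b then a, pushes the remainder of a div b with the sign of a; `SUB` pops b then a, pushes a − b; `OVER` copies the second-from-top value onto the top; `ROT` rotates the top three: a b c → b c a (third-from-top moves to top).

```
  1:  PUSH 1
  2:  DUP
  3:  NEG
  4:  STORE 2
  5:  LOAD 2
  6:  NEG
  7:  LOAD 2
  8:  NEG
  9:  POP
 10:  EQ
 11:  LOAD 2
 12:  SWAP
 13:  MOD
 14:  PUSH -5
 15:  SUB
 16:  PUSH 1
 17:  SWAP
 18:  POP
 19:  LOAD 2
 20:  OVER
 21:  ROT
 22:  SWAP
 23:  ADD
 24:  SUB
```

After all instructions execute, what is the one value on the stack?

PUSH 1  → 1
DUP     → 1 1
NEG     → 1 -1
STORE 2 → 1
LOAD 2  → 1 -1
NEG     → 1 1
LOAD 2  → 1 1 -1
NEG     → 1 1 1
POP     → 1 1
EQ      → 1
LOAD 2  → 1 -1
SWAP    → -1 1
MOD     → 0
PUSH -5 → 0 -5
SUB     → 5
PUSH 1  → 5 1
SWAP    → 1 5
POP     → 1
LOAD 2  → 1 -1
OVER    → 1 -1 1
ROT     → -1 1 1
SWAP    → -1 1 1
ADD     → -1 2
SUB     → -3

-3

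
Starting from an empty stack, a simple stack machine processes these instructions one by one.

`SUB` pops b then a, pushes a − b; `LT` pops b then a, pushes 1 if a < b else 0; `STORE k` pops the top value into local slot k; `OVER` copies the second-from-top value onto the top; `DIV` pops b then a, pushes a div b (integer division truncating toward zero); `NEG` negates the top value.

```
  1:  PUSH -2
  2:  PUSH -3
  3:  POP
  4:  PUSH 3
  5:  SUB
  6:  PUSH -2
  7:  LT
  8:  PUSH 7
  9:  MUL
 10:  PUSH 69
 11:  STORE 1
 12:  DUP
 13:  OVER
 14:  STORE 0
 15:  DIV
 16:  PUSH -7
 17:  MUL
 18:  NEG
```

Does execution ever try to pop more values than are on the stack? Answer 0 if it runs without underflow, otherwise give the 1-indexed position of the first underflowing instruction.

PUSH -2 -> -2
PUSH -3 -> -2 -3
POP     -> -2
PUSH 3  -> -2 3
SUB     -> -5
PUSH -2 -> -5 -2
LT      -> 1
PUSH 7  -> 1 7
MUL     -> 7
PUSH 69 -> 7 69
STORE 1 -> 7
DUP     -> 7 7
OVER    -> 7 7 7
STORE 0 -> 7 7
DIV     -> 1
PUSH -7 -> 1 -7
MUL     -> -7
NEG     -> 7

0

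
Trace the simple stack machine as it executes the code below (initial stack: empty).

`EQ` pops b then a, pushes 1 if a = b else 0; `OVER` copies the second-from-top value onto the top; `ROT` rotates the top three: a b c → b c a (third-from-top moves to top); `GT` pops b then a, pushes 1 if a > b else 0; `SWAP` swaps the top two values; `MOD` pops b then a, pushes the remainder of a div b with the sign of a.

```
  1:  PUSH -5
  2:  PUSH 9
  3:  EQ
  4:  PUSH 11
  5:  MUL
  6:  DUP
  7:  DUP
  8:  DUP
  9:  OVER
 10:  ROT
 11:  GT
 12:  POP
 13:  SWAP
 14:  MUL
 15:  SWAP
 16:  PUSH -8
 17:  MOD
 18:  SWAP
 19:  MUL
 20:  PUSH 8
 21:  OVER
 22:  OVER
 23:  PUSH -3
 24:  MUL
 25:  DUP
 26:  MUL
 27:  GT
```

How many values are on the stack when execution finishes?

PUSH -5 → -5
PUSH 9  → -5 9
EQ      → 0
PUSH 11 → 0 11
MUL     → 0
DUP     → 0 0
DUP     → 0 0 0
DUP     → 0 0 0 0
OVER    → 0 0 0 0 0
ROT     → 0 0 0 0 0
GT      → 0 0 0 0
POP     → 0 0 0
SWAP    → 0 0 0
MUL     → 0 0
SWAP    → 0 0
PUSH -8 → 0 0 -8
MOD     → 0 0
SWAP    → 0 0
MUL     → 0
PUSH 8  → 0 8
OVER    → 0 8 0
OVER    → 0 8 0 8
PUSH -3 → 0 8 0 8 -3
MUL     → 0 8 0 -24
DUP     → 0 8 0 -24 -24
MUL     → 0 8 0 576
GT      → 0 8 0

3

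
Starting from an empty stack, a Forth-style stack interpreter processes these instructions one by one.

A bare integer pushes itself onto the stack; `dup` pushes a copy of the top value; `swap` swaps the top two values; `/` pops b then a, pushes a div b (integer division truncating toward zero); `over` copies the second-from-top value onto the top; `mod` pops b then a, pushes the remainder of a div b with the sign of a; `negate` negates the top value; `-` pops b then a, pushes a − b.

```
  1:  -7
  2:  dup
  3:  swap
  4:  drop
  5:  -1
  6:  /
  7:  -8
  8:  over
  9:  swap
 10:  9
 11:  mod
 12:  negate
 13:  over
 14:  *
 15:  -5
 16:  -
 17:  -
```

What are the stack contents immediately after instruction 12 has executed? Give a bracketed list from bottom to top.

[7, 7, 8]

-7     → -7
dup    → -7 -7
swap   → -7 -7
drop   → -7
-1     → -7 -1
/      → 7
-8     → 7 -8
over   → 7 -8 7
swap   → 7 7 -8
9      → 7 7 -8 9
mod    → 7 7 -8
negate → 7 7 8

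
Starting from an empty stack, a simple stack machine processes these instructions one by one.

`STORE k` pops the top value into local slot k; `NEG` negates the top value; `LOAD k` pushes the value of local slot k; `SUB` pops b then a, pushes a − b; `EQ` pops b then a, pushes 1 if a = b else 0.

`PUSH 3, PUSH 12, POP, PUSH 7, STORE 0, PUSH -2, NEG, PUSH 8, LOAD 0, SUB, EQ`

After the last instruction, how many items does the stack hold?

2

PUSH 3   [3]
PUSH 12  [3, 12]
POP      [3]
PUSH 7   [3, 7]
STORE 0  [3]
PUSH -2  [3, -2]
NEG      [3, 2]
PUSH 8   [3, 2, 8]
LOAD 0   [3, 2, 8, 7]
SUB      [3, 2, 1]
EQ       [3, 0]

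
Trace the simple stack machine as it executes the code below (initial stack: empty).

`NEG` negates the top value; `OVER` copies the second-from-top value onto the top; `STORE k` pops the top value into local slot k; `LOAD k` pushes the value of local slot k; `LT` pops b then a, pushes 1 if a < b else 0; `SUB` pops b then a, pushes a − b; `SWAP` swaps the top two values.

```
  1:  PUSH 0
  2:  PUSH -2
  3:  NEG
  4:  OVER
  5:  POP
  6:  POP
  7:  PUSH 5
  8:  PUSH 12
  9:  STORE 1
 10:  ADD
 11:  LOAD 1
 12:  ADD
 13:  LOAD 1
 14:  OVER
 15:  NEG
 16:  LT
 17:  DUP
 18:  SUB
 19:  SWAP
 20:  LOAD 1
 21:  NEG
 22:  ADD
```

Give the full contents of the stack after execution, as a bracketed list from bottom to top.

[0, 5]

PUSH 0  -> [0]
PUSH -2 -> [0, -2]
NEG     -> [0, 2]
OVER    -> [0, 2, 0]
POP     -> [0, 2]
POP     -> [0]
PUSH 5  -> [0, 5]
PUSH 12 -> [0, 5, 12]
STORE 1 -> [0, 5]
ADD     -> [5]
LOAD 1  -> [5, 12]
ADD     -> [17]
LOAD 1  -> [17, 12]
OVER    -> [17, 12, 17]
NEG     -> [17, 12, -17]
LT      -> [17, 0]
DUP     -> [17, 0, 0]
SUB     -> [17, 0]
SWAP    -> [0, 17]
LOAD 1  -> [0, 17, 12]
NEG     -> [0, 17, -12]
ADD     -> [0, 5]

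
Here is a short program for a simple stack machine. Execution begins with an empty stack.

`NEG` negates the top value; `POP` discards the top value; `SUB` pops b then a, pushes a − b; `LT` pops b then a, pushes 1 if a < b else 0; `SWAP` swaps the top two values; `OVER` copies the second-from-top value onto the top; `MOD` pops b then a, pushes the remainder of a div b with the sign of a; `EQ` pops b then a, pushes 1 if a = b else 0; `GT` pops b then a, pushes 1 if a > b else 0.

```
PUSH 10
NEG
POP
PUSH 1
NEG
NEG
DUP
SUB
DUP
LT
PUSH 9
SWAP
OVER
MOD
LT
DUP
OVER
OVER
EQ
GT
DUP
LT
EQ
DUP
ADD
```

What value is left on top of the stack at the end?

2

PUSH 10  10
NEG      -10
POP      (empty)
PUSH 1   1
NEG      -1
NEG      1
DUP      1 1
SUB      0
DUP      0 0
LT       0
PUSH 9   0 9
SWAP     9 0
OVER     9 0 9
MOD      9 0
LT       0
DUP      0 0
OVER     0 0 0
OVER     0 0 0 0
EQ       0 0 1
GT       0 0
DUP      0 0 0
LT       0 0
EQ       1
DUP      1 1
ADD      2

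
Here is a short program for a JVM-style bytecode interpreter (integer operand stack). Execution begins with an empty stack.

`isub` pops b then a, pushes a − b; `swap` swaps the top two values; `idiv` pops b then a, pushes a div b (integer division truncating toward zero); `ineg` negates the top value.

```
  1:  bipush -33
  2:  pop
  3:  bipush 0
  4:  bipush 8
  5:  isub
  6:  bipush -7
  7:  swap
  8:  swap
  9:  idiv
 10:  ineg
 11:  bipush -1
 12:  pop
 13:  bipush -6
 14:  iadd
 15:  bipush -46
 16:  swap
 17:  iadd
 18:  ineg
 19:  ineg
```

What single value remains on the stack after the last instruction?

-53

bipush -33  -33
pop         (empty)
bipush 0    0
bipush 8    0 8
isub        -8
bipush -7   -8 -7
swap        -7 -8
swap        -8 -7
idiv        1
ineg        -1
bipush -1   -1 -1
pop         -1
bipush -6   -1 -6
iadd        -7
bipush -46  -7 -46
swap        -46 -7
iadd        -53
ineg        53
ineg        -53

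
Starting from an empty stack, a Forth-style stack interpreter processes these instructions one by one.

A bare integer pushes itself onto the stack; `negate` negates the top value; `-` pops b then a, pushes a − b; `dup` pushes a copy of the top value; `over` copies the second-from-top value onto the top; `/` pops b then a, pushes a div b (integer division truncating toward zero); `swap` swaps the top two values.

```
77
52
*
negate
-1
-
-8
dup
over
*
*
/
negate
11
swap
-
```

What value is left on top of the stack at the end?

77     -> 77
52     -> 77 52
*      -> 4004
negate -> -4004
-1     -> -4004 -1
-      -> -4003
-8     -> -4003 -8
dup    -> -4003 -8 -8
over   -> -4003 -8 -8 -8
*      -> -4003 -8 64
*      -> -4003 -512
/      -> 7
negate -> -7
11     -> -7 11
swap   -> 11 -7
-      -> 18

18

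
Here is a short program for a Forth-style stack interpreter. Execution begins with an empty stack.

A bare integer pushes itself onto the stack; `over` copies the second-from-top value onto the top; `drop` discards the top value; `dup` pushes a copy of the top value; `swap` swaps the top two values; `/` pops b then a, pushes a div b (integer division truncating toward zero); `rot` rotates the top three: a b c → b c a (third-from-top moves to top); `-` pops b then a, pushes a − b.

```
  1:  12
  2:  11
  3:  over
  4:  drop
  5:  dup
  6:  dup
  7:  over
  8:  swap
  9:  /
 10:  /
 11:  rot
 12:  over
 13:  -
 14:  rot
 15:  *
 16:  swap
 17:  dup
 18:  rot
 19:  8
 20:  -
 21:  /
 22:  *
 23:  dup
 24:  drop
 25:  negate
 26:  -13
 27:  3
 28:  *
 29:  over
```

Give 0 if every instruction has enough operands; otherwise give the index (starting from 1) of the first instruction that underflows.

12     → 12
11     → 12 11
over   → 12 11 12
drop   → 12 11
dup    → 12 11 11
dup    → 12 11 11 11
over   → 12 11 11 11 11
swap   → 12 11 11 11 11
/      → 12 11 11 1
/      → 12 11 11
rot    → 11 11 12
over   → 11 11 12 11
-      → 11 11 1
rot    → 11 1 11
*      → 11 11
swap   → 11 11
dup    → 11 11 11
rot    → 11 11 11
8      → 11 11 11 8
-      → 11 11 3
/      → 11 3
*      → 33
dup    → 33 33
drop   → 33
negate → -33
-13    → -33 -13
3      → -33 -13 3
*      → -33 -39
over   → -33 -39 -33

0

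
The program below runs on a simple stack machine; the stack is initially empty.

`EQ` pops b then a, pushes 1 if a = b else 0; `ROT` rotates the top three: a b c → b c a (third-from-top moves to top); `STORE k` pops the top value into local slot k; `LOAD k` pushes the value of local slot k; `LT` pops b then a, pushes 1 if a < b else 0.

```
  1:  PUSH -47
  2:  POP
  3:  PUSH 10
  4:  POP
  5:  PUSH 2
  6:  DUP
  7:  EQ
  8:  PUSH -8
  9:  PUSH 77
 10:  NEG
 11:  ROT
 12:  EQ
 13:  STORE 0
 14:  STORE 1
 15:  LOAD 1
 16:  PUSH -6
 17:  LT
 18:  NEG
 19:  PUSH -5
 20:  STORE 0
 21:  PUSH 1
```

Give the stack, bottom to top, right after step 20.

[-1]

PUSH -47  -47
POP       (empty)
PUSH 10   10
POP       (empty)
PUSH 2    2
DUP       2 2
EQ        1
PUSH -8   1 -8
PUSH 77   1 -8 77
NEG       1 -8 -77
ROT       -8 -77 1
EQ        -8 0
STORE 0   -8
STORE 1   (empty)
LOAD 1    -8
PUSH -6   -8 -6
LT        1
NEG       -1
PUSH -5   -1 -5
STORE 0   -1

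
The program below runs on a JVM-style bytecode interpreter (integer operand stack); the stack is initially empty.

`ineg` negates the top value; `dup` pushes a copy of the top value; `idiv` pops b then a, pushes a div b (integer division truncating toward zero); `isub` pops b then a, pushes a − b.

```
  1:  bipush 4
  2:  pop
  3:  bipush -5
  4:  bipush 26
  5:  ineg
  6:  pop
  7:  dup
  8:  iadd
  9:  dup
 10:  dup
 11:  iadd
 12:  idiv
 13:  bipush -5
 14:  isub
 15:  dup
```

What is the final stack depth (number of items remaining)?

2

bipush 4   [4]
pop        []
bipush -5  [-5]
bipush 26  [-5, 26]
ineg       [-5, -26]
pop        [-5]
dup        [-5, -5]
iadd       [-10]
dup        [-10, -10]
dup        [-10, -10, -10]
iadd       [-10, -20]
idiv       [0]
bipush -5  [0, -5]
isub       [5]
dup        [5, 5]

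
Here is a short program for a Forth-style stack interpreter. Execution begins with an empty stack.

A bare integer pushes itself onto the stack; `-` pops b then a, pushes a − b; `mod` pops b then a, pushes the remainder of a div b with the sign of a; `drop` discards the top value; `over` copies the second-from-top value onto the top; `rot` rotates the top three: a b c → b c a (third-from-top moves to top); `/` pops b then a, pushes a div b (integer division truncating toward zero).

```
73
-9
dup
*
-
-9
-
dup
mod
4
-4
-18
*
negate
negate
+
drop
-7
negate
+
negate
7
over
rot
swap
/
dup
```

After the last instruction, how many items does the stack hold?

73     -> [73]
-9     -> [73, -9]
dup    -> [73, -9, -9]
*      -> [73, 81]
-      -> [-8]
-9     -> [-8, -9]
-      -> [1]
dup    -> [1, 1]
mod    -> [0]
4      -> [0, 4]
-4     -> [0, 4, -4]
-18    -> [0, 4, -4, -18]
*      -> [0, 4, 72]
negate -> [0, 4, -72]
negate -> [0, 4, 72]
+      -> [0, 76]
drop   -> [0]
-7     -> [0, -7]
negate -> [0, 7]
+      -> [7]
negate -> [-7]
7      -> [-7, 7]
over   -> [-7, 7, -7]
rot    -> [7, -7, -7]
swap   -> [7, -7, -7]
/      -> [7, 1]
dup    -> [7, 1, 1]

3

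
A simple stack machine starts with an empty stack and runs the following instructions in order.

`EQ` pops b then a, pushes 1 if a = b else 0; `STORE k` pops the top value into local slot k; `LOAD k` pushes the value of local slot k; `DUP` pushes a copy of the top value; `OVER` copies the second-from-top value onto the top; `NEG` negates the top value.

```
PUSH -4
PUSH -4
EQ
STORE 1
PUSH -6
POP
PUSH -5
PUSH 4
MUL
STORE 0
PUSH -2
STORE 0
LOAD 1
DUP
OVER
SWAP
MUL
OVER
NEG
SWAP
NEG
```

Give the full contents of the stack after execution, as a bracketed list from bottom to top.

[1, -1, -1]

PUSH -4 : [-4]
PUSH -4 : [-4, -4]
EQ      : [1]
STORE 1 : []
PUSH -6 : [-6]
POP     : []
PUSH -5 : [-5]
PUSH 4  : [-5, 4]
MUL     : [-20]
STORE 0 : []
PUSH -2 : [-2]
STORE 0 : []
LOAD 1  : [1]
DUP     : [1, 1]
OVER    : [1, 1, 1]
SWAP    : [1, 1, 1]
MUL     : [1, 1]
OVER    : [1, 1, 1]
NEG     : [1, 1, -1]
SWAP    : [1, -1, 1]
NEG     : [1, -1, -1]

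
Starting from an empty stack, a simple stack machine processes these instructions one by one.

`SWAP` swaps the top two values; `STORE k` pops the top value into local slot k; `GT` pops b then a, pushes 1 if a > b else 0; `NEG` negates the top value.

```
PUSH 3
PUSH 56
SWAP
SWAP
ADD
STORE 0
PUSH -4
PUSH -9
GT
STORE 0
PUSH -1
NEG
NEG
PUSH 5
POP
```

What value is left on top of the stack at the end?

PUSH 3  : 3
PUSH 56 : 3 56
SWAP    : 56 3
SWAP    : 3 56
ADD     : 59
STORE 0 : (empty)
PUSH -4 : -4
PUSH -9 : -4 -9
GT      : 1
STORE 0 : (empty)
PUSH -1 : -1
NEG     : 1
NEG     : -1
PUSH 5  : -1 5
POP     : -1

-1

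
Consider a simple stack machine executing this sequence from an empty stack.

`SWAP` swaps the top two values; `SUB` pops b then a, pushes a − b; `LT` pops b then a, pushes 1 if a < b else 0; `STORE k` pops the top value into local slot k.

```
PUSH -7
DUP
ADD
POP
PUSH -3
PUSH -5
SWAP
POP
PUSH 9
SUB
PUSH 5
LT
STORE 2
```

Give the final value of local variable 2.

1

PUSH -7 : -7
DUP     : -7 -7
ADD     : -14
POP     : (empty)
PUSH -3 : -3
PUSH -5 : -3 -5
SWAP    : -5 -3
POP     : -5
PUSH 9  : -5 9
SUB     : -14
PUSH 5  : -14 5
LT      : 1
STORE 2 : (empty)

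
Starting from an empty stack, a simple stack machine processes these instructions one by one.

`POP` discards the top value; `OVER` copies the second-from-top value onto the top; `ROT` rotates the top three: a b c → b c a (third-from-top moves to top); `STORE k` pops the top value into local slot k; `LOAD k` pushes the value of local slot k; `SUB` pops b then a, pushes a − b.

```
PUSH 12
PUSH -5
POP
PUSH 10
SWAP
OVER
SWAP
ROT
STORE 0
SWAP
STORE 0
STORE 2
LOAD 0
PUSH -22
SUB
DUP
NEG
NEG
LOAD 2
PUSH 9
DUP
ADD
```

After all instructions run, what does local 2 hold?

PUSH 12   [12]
PUSH -5   [12, -5]
POP       [12]
PUSH 10   [12, 10]
SWAP      [10, 12]
OVER      [10, 12, 10]
SWAP      [10, 10, 12]
ROT       [10, 12, 10]
STORE 0   [10, 12]
SWAP      [12, 10]
STORE 0   [12]
STORE 2   []
LOAD 0    [10]
PUSH -22  [10, -22]
SUB       [32]
DUP       [32, 32]
NEG       [32, -32]
NEG       [32, 32]
LOAD 2    [32, 32, 12]
PUSH 9    [32, 32, 12, 9]
DUP       [32, 32, 12, 9, 9]
ADD       [32, 32, 12, 18]

12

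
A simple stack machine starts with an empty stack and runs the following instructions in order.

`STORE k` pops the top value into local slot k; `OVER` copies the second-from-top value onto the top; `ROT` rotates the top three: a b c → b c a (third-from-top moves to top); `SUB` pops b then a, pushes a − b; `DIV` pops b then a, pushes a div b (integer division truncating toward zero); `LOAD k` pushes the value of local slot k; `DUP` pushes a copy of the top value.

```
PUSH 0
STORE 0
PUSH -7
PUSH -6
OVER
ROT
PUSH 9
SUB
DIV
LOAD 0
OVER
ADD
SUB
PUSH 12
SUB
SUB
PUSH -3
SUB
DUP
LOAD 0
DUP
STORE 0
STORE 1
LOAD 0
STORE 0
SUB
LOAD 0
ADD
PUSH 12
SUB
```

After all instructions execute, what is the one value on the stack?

PUSH 0  : 0
STORE 0 : (empty)
PUSH -7 : -7
PUSH -6 : -7 -6
OVER    : -7 -6 -7
ROT     : -6 -7 -7
PUSH 9  : -6 -7 -7 9
SUB     : -6 -7 -16
DIV     : -6 0
LOAD 0  : -6 0 0
OVER    : -6 0 0 0
ADD     : -6 0 0
SUB     : -6 0
PUSH 12 : -6 0 12
SUB     : -6 -12
SUB     : 6
PUSH -3 : 6 -3
SUB     : 9
DUP     : 9 9
LOAD 0  : 9 9 0
DUP     : 9 9 0 0
STORE 0 : 9 9 0
STORE 1 : 9 9
LOAD 0  : 9 9 0
STORE 0 : 9 9
SUB     : 0
LOAD 0  : 0 0
ADD     : 0
PUSH 12 : 0 12
SUB     : -12

-12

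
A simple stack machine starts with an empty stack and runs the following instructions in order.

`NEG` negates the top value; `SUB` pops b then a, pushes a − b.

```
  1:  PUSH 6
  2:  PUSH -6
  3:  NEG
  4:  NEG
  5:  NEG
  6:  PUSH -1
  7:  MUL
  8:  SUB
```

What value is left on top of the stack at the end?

12

PUSH 6  : 6
PUSH -6 : 6 -6
NEG     : 6 6
NEG     : 6 -6
NEG     : 6 6
PUSH -1 : 6 6 -1
MUL     : 6 -6
SUB     : 12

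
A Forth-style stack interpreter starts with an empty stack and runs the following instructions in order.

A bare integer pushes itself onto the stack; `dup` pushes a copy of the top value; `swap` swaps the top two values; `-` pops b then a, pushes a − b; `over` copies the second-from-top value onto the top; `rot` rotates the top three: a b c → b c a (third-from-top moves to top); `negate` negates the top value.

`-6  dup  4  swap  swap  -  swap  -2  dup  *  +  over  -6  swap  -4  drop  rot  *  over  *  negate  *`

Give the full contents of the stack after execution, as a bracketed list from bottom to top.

[-10, -720]

-6      [-6]
dup     [-6, -6]
4       [-6, -6, 4]
swap    [-6, 4, -6]
swap    [-6, -6, 4]
-       [-6, -10]
swap    [-10, -6]
-2      [-10, -6, -2]
dup     [-10, -6, -2, -2]
*       [-10, -6, 4]
+       [-10, -2]
over    [-10, -2, -10]
-6      [-10, -2, -10, -6]
swap    [-10, -2, -6, -10]
-4      [-10, -2, -6, -10, -4]
drop    [-10, -2, -6, -10]
rot     [-10, -6, -10, -2]
*       [-10, -6, 20]
over    [-10, -6, 20, -6]
*       [-10, -6, -120]
negate  [-10, -6, 120]
*       [-10, -720]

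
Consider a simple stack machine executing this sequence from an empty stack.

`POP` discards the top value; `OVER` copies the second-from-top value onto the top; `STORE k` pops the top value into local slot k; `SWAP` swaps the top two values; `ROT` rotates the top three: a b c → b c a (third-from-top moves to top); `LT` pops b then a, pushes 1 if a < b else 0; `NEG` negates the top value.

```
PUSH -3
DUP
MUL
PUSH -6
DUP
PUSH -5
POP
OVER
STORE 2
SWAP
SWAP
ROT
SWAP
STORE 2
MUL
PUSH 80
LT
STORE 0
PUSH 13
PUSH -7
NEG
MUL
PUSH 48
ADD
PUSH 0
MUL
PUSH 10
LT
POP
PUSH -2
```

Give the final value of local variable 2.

PUSH -3  [-3]
DUP      [-3, -3]
MUL      [9]
PUSH -6  [9, -6]
DUP      [9, -6, -6]
PUSH -5  [9, -6, -6, -5]
POP      [9, -6, -6]
OVER     [9, -6, -6, -6]
STORE 2  [9, -6, -6]
SWAP     [9, -6, -6]
SWAP     [9, -6, -6]
ROT      [-6, -6, 9]
SWAP     [-6, 9, -6]
STORE 2  [-6, 9]
MUL      [-54]
PUSH 80  [-54, 80]
LT       [1]
STORE 0  []
PUSH 13  [13]
PUSH -7  [13, -7]
NEG      [13, 7]
MUL      [91]
PUSH 48  [91, 48]
ADD      [139]
PUSH 0   [139, 0]
MUL      [0]
PUSH 10  [0, 10]
LT       [1]
POP      []
PUSH -2  [-2]

-6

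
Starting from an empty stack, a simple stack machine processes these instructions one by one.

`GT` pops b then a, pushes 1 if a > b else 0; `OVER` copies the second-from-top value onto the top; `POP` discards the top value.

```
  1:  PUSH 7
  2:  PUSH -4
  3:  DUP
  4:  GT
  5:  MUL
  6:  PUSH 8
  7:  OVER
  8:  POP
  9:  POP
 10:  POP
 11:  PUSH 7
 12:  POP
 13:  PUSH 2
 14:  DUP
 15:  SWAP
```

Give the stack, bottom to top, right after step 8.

PUSH 7  : [7]
PUSH -4 : [7, -4]
DUP     : [7, -4, -4]
GT      : [7, 0]
MUL     : [0]
PUSH 8  : [0, 8]
OVER    : [0, 8, 0]
POP     : [0, 8]

[0, 8]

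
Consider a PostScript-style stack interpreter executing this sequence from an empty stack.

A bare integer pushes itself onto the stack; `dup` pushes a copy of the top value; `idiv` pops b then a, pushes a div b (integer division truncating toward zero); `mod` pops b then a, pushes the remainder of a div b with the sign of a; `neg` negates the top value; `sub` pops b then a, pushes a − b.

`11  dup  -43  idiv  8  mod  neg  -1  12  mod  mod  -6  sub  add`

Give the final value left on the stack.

11   → [11]
dup  → [11, 11]
-43  → [11, 11, -43]
idiv → [11, 0]
8    → [11, 0, 8]
mod  → [11, 0]
neg  → [11, 0]
-1   → [11, 0, -1]
12   → [11, 0, -1, 12]
mod  → [11, 0, -1]
mod  → [11, 0]
-6   → [11, 0, -6]
sub  → [11, 6]
add  → [17]

17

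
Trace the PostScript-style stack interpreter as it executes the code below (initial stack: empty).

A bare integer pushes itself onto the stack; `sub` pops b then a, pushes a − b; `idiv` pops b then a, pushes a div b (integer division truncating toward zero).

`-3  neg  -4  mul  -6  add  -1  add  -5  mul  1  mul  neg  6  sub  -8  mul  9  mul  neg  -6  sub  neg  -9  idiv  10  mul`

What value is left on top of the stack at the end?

-8070

-3   → [-3]
neg  → [3]
-4   → [3, -4]
mul  → [-12]
-6   → [-12, -6]
add  → [-18]
-1   → [-18, -1]
add  → [-19]
-5   → [-19, -5]
mul  → [95]
1    → [95, 1]
mul  → [95]
neg  → [-95]
6    → [-95, 6]
sub  → [-101]
-8   → [-101, -8]
mul  → [808]
9    → [808, 9]
mul  → [7272]
neg  → [-7272]
-6   → [-7272, -6]
sub  → [-7266]
neg  → [7266]
-9   → [7266, -9]
idiv → [-807]
10   → [-807, 10]
mul  → [-8070]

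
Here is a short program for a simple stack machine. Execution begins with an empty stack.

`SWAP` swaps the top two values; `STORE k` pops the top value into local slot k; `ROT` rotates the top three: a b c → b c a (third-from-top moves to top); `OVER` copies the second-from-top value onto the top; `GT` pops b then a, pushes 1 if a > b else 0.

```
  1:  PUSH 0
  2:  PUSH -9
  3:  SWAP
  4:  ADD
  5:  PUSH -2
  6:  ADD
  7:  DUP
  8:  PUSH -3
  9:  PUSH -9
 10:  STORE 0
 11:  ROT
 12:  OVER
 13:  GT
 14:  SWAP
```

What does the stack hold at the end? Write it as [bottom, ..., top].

PUSH 0   0
PUSH -9  0 -9
SWAP     -9 0
ADD      -9
PUSH -2  -9 -2
ADD      -11
DUP      -11 -11
PUSH -3  -11 -11 -3
PUSH -9  -11 -11 -3 -9
STORE 0  -11 -11 -3
ROT      -11 -3 -11
OVER     -11 -3 -11 -3
GT       -11 -3 0
SWAP     -11 0 -3

[-11, 0, -3]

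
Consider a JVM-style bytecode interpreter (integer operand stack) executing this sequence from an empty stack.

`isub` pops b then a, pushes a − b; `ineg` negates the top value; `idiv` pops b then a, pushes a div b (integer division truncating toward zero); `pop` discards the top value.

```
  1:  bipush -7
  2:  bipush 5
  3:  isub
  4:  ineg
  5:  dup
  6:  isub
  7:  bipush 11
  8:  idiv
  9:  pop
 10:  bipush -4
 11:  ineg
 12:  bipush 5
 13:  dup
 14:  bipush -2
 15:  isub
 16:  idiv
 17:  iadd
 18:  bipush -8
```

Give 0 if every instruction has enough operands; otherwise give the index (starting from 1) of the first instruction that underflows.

bipush -7  [-7]
bipush 5   [-7, 5]
isub       [-12]
ineg       [12]
dup        [12, 12]
isub       [0]
bipush 11  [0, 11]
idiv       [0]
pop        []
bipush -4  [-4]
ineg       [4]
bipush 5   [4, 5]
dup        [4, 5, 5]
bipush -2  [4, 5, 5, -2]
isub       [4, 5, 7]
idiv       [4, 0]
iadd       [4]
bipush -8  [4, -8]

0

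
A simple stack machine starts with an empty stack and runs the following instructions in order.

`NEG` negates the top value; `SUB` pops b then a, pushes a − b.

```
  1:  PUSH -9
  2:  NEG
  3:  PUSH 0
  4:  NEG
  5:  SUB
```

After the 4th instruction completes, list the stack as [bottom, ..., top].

[9, 0]

PUSH -9 -> -9
NEG     -> 9
PUSH 0  -> 9 0
NEG     -> 9 0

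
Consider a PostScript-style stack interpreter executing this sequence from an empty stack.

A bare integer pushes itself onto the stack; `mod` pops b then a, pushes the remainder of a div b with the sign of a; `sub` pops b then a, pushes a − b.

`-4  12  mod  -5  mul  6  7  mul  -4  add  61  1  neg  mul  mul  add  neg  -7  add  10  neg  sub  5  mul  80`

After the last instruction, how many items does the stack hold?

2

-4  → [-4]
12  → [-4, 12]
mod → [-4]
-5  → [-4, -5]
mul → [20]
6   → [20, 6]
7   → [20, 6, 7]
mul → [20, 42]
-4  → [20, 42, -4]
add → [20, 38]
61  → [20, 38, 61]
1   → [20, 38, 61, 1]
neg → [20, 38, 61, -1]
mul → [20, 38, -61]
mul → [20, -2318]
add → [-2298]
neg → [2298]
-7  → [2298, -7]
add → [2291]
10  → [2291, 10]
neg → [2291, -10]
sub → [2301]
5   → [2301, 5]
mul → [11505]
80  → [11505, 80]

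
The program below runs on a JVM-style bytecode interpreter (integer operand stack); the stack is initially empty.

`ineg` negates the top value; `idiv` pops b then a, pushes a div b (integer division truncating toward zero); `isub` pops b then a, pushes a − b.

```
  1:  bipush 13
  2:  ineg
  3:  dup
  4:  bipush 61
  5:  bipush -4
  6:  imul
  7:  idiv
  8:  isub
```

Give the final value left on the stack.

-13

bipush 13 : 13
ineg      : -13
dup       : -13 -13
bipush 61 : -13 -13 61
bipush -4 : -13 -13 61 -4
imul      : -13 -13 -244
idiv      : -13 0
isub      : -13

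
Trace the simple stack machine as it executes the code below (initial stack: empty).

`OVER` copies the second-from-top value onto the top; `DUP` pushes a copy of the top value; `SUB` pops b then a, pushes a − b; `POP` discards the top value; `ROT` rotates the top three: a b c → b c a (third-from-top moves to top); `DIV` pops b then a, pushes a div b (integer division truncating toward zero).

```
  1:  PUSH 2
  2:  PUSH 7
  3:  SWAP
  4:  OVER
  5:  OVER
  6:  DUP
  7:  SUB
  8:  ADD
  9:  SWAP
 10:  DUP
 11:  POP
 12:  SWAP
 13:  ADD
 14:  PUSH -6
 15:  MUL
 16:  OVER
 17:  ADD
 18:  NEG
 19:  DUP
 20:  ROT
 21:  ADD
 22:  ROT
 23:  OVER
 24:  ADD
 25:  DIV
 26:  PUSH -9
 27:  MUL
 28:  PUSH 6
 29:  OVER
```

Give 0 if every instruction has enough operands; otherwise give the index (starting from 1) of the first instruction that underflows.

PUSH 2  -> [2]
PUSH 7  -> [2, 7]
SWAP    -> [7, 2]
OVER    -> [7, 2, 7]
OVER    -> [7, 2, 7, 2]
DUP     -> [7, 2, 7, 2, 2]
SUB     -> [7, 2, 7, 0]
ADD     -> [7, 2, 7]
SWAP    -> [7, 7, 2]
DUP     -> [7, 7, 2, 2]
POP     -> [7, 7, 2]
SWAP    -> [7, 2, 7]
ADD     -> [7, 9]
PUSH -6 -> [7, 9, -6]
MUL     -> [7, -54]
OVER    -> [7, -54, 7]
ADD     -> [7, -47]
NEG     -> [7, 47]
DUP     -> [7, 47, 47]
ROT     -> [47, 47, 7]
ADD     -> [47, 54]
ROT  — needs 3 operands, stack has 2 → underflow

22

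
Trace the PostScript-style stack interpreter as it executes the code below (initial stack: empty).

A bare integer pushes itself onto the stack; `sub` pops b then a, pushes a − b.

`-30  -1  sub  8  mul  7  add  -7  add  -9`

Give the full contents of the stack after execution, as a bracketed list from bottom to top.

[-232, -9]

-30 → [-30]
-1  → [-30, -1]
sub → [-29]
8   → [-29, 8]
mul → [-232]
7   → [-232, 7]
add → [-225]
-7  → [-225, -7]
add → [-232]
-9  → [-232, -9]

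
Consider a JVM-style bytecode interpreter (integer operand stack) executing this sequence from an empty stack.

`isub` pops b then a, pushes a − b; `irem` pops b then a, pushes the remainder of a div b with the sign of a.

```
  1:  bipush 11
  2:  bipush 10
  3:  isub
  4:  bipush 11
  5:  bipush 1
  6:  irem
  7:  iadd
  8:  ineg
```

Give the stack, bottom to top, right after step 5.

bipush 11  [11]
bipush 10  [11, 10]
isub       [1]
bipush 11  [1, 11]
bipush 1   [1, 11, 1]

[1, 11, 1]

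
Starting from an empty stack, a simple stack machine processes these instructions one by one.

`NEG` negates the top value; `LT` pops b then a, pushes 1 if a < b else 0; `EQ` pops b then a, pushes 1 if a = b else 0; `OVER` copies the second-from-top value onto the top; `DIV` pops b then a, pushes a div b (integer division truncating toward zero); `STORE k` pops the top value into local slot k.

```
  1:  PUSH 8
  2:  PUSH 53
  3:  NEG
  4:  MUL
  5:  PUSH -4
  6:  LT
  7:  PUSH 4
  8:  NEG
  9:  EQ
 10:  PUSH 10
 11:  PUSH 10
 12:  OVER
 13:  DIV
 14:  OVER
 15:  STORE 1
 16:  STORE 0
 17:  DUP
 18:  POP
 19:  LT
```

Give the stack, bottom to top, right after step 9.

[0]

PUSH 8  : [8]
PUSH 53 : [8, 53]
NEG     : [8, -53]
MUL     : [-424]
PUSH -4 : [-424, -4]
LT      : [1]
PUSH 4  : [1, 4]
NEG     : [1, -4]
EQ      : [0]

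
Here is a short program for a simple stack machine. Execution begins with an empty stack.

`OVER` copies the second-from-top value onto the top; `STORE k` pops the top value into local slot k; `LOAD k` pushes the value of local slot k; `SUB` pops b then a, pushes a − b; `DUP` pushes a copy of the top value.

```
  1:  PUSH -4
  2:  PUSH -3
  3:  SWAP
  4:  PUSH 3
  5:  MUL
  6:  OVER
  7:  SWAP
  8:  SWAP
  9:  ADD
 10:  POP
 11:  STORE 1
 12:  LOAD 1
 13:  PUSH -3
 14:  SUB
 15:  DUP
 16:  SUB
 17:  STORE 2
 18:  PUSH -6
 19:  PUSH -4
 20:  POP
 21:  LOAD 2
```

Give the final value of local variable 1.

-3

PUSH -4 → -4
PUSH -3 → -4 -3
SWAP    → -3 -4
PUSH 3  → -3 -4 3
MUL     → -3 -12
OVER    → -3 -12 -3
SWAP    → -3 -3 -12
SWAP    → -3 -12 -3
ADD     → -3 -15
POP     → -3
STORE 1 → (empty)
LOAD 1  → -3
PUSH -3 → -3 -3
SUB     → 0
DUP     → 0 0
SUB     → 0
STORE 2 → (empty)
PUSH -6 → -6
PUSH -4 → -6 -4
POP     → -6
LOAD 2  → -6 0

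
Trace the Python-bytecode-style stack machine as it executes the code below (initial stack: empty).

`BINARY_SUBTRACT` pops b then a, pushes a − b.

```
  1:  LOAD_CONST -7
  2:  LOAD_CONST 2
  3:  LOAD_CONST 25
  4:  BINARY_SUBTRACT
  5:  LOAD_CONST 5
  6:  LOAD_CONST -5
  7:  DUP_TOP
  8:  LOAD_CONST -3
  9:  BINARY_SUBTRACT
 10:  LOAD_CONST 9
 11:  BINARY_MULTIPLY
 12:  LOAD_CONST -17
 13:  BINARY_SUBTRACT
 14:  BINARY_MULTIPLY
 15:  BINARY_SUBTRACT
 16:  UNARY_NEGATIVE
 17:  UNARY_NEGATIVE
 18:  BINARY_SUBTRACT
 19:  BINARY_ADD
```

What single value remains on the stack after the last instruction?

LOAD_CONST -7    [-7]
LOAD_CONST 2     [-7, 2]
LOAD_CONST 25    [-7, 2, 25]
BINARY_SUBTRACT  [-7, -23]
LOAD_CONST 5     [-7, -23, 5]
LOAD_CONST -5    [-7, -23, 5, -5]
DUP_TOP          [-7, -23, 5, -5, -5]
LOAD_CONST -3    [-7, -23, 5, -5, -5, -3]
BINARY_SUBTRACT  [-7, -23, 5, -5, -2]
LOAD_CONST 9     [-7, -23, 5, -5, -2, 9]
BINARY_MULTIPLY  [-7, -23, 5, -5, -18]
LOAD_CONST -17   [-7, -23, 5, -5, -18, -17]
BINARY_SUBTRACT  [-7, -23, 5, -5, -1]
BINARY_MULTIPLY  [-7, -23, 5, 5]
BINARY_SUBTRACT  [-7, -23, 0]
UNARY_NEGATIVE   [-7, -23, 0]
UNARY_NEGATIVE   [-7, -23, 0]
BINARY_SUBTRACT  [-7, -23]
BINARY_ADD       [-30]

-30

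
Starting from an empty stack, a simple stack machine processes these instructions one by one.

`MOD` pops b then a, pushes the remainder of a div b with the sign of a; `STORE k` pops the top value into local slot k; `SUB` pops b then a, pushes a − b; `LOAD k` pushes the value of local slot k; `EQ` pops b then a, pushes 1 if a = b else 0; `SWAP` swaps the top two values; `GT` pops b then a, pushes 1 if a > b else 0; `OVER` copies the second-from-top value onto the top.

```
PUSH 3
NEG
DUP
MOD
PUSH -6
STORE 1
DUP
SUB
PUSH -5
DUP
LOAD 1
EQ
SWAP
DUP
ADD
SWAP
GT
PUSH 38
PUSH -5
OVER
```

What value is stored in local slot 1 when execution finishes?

-6

PUSH 3  -> [3]
NEG     -> [-3]
DUP     -> [-3, -3]
MOD     -> [0]
PUSH -6 -> [0, -6]
STORE 1 -> [0]
DUP     -> [0, 0]
SUB     -> [0]
PUSH -5 -> [0, -5]
DUP     -> [0, -5, -5]
LOAD 1  -> [0, -5, -5, -6]
EQ      -> [0, -5, 0]
SWAP    -> [0, 0, -5]
DUP     -> [0, 0, -5, -5]
ADD     -> [0, 0, -10]
SWAP    -> [0, -10, 0]
GT      -> [0, 0]
PUSH 38 -> [0, 0, 38]
PUSH -5 -> [0, 0, 38, -5]
OVER    -> [0, 0, 38, -5, 38]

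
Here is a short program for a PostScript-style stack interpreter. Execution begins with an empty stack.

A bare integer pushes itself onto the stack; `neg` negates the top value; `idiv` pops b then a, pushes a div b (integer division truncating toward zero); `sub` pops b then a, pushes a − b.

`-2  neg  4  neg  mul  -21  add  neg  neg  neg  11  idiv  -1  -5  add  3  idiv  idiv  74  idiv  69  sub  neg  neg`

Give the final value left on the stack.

-69

-2   -> -2
neg  -> 2
4    -> 2 4
neg  -> 2 -4
mul  -> -8
-21  -> -8 -21
add  -> -29
neg  -> 29
neg  -> -29
neg  -> 29
11   -> 29 11
idiv -> 2
-1   -> 2 -1
-5   -> 2 -1 -5
add  -> 2 -6
3    -> 2 -6 3
idiv -> 2 -2
idiv -> -1
74   -> -1 74
idiv -> 0
69   -> 0 69
sub  -> -69
neg  -> 69
neg  -> -69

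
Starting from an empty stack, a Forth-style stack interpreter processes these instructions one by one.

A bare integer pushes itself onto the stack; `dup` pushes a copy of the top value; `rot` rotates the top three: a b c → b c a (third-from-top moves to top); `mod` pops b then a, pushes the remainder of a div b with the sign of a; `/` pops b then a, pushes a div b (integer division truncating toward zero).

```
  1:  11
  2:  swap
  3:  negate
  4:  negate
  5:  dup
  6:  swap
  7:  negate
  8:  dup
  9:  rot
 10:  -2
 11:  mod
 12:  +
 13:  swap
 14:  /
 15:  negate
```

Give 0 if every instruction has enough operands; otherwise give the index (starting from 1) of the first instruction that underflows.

11 -> [11]
swap  — needs 2 operands, stack has 1 → underflow

2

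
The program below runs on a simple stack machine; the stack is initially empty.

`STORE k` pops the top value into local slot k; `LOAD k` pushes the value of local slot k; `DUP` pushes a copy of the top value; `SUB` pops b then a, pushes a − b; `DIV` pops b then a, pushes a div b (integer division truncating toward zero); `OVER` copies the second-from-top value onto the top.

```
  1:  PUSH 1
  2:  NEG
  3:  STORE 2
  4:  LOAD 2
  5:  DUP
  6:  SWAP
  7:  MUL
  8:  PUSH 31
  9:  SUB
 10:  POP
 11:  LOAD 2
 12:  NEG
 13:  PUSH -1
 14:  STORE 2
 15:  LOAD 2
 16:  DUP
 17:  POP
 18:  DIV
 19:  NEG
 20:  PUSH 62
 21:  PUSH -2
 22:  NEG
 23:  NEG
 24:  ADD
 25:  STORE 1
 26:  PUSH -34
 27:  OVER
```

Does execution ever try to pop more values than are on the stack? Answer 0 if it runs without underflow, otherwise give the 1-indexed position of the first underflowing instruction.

0

PUSH 1    1
NEG       -1
STORE 2   (empty)
LOAD 2    -1
DUP       -1 -1
SWAP      -1 -1
MUL       1
PUSH 31   1 31
SUB       -30
POP       (empty)
LOAD 2    -1
NEG       1
PUSH -1   1 -1
STORE 2   1
LOAD 2    1 -1
DUP       1 -1 -1
POP       1 -1
DIV       -1
NEG       1
PUSH 62   1 62
PUSH -2   1 62 -2
NEG       1 62 2
NEG       1 62 -2
ADD       1 60
STORE 1   1
PUSH -34  1 -34
OVER      1 -34 1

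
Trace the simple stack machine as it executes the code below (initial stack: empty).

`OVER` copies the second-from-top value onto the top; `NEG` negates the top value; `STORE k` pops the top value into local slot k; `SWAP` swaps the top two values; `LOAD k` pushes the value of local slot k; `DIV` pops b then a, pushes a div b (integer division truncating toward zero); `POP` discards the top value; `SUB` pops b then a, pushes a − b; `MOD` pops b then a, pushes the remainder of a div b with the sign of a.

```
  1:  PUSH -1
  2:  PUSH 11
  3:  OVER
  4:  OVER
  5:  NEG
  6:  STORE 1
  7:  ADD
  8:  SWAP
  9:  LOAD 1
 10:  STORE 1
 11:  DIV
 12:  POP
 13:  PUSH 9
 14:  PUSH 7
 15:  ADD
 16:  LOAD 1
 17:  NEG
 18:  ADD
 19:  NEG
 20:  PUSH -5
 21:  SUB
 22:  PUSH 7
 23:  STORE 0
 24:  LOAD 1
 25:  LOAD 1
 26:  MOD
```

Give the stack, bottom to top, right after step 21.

PUSH -1 -> -1
PUSH 11 -> -1 11
OVER    -> -1 11 -1
OVER    -> -1 11 -1 11
NEG     -> -1 11 -1 -11
STORE 1 -> -1 11 -1
ADD     -> -1 10
SWAP    -> 10 -1
LOAD 1  -> 10 -1 -11
STORE 1 -> 10 -1
DIV     -> -10
POP     -> (empty)
PUSH 9  -> 9
PUSH 7  -> 9 7
ADD     -> 16
LOAD 1  -> 16 -11
NEG     -> 16 11
ADD     -> 27
NEG     -> -27
PUSH -5 -> -27 -5
SUB     -> -22

[-22]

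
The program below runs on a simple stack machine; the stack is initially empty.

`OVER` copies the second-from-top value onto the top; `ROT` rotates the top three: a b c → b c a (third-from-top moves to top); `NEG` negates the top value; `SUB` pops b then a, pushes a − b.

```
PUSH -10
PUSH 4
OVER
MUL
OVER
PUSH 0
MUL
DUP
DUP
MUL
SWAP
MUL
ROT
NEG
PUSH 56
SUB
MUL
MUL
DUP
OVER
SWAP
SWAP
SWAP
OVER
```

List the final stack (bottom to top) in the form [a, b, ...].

PUSH -10 -> -10
PUSH 4   -> -10 4
OVER     -> -10 4 -10
MUL      -> -10 -40
OVER     -> -10 -40 -10
PUSH 0   -> -10 -40 -10 0
MUL      -> -10 -40 0
DUP      -> -10 -40 0 0
DUP      -> -10 -40 0 0 0
MUL      -> -10 -40 0 0
SWAP     -> -10 -40 0 0
MUL      -> -10 -40 0
ROT      -> -40 0 -10
NEG      -> -40 0 10
PUSH 56  -> -40 0 10 56
SUB      -> -40 0 -46
MUL      -> -40 0
MUL      -> 0
DUP      -> 0 0
OVER     -> 0 0 0
SWAP     -> 0 0 0
SWAP     -> 0 0 0
SWAP     -> 0 0 0
OVER     -> 0 0 0 0

[0, 0, 0, 0]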